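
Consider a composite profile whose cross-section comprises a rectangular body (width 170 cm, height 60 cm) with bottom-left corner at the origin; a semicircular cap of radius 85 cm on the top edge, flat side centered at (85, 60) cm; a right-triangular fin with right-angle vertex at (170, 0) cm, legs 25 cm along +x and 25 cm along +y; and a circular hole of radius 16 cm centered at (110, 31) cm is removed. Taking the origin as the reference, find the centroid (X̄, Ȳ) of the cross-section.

X̄ = 85.43 cm, Ȳ = 65.25 cm

rectangular body: A = 170 × 60 = 10200.00, centroid at (85.00, 30.00).
semicircular top: A = ½π·85² = 11349.00, centroid at (85.00, 96.08).
triangular fin: A = ½·25·25 = 312.50, centroid at (178.33, 8.33).
hole: A = −π·16² = -804.25, centroid at (110.00, 31.00).
ΣA = 21057.26 cm², ΣAX̄ = 1798927.21 cm³, ΣAȲ = 1374029.36 cm³.
X̄ = 1798927.21/21057.26 = 85.43 cm; Ȳ = 1374029.36/21057.26 = 65.25 cm.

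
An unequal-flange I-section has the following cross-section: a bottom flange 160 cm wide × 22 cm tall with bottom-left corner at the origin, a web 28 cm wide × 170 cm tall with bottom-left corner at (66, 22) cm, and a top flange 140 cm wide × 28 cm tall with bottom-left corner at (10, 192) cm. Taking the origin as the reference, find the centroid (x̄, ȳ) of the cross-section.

x̄ = 80.00 cm, ȳ = 111.11 cm

bottom flange: A = 160 × 22 = 3520.00, centroid at (80.00, 11.00).
web: A = 28 × 170 = 4760.00, centroid at (80.00, 107.00).
top flange: A = 140 × 28 = 3920.00, centroid at (80.00, 206.00).
ΣA = 12200.00 cm²
ΣAx̄ = (3520.00)(80.00) + (4760.00)(80.00) + (3920.00)(80.00) = 976000.00 cm³
ΣAȳ = (3520.00)(11.00) + (4760.00)(107.00) + (3920.00)(206.00) = 1355560.00 cm³
x̄ = 976000.00 / 12200.00 = 80.00 cm
ȳ = 1355560.00 / 12200.00 = 111.11 cm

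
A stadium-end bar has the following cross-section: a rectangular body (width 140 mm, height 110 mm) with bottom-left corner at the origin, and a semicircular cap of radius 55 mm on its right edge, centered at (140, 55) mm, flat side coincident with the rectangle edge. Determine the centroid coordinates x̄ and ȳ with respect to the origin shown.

x̄ = 92.01 mm, ȳ = 55.00 mm

rectangular body: A = 140 × 110 = 15400.00, centroid at (70.00, 55.00).
semicircular end: A = ½π·55² = 4751.66, centroid at (163.34, 55.00).
ΣA = 20151.66 mm²
ΣAx̄ = (15400.00)(70.00) + (4751.66)(163.34) = 1854148.91 mm³
ΣAȳ = (15400.00)(55.00) + (4751.66)(55.00) = 1108341.24 mm³
x̄ = 1854148.91 / 20151.66 = 92.01 mm
ȳ = 1108341.24 / 20151.66 = 55.00 mm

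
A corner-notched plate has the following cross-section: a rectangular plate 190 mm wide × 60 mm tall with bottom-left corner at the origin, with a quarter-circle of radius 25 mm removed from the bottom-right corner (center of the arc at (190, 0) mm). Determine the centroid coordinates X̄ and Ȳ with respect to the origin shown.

X̄ = 91.20 mm, Ȳ = 30.87 mm

plate: A = 190 × 60 = 11400.00, centroid at (95.00, 30.00).
removed quarter-circle: A = −¼π·25² = -490.87, centroid at (179.39, 10.61).
ΣA = 10909.13 mm²
ΣAX̄ = (11400.00)(95.00) + (-490.87)(179.39) = 994942.30 mm³
ΣAȲ = (11400.00)(30.00) + (-490.87)(10.61) = 336791.67 mm³
X̄ = 994942.30 / 10909.13 = 91.20 mm
Ȳ = 336791.67 / 10909.13 = 30.87 mm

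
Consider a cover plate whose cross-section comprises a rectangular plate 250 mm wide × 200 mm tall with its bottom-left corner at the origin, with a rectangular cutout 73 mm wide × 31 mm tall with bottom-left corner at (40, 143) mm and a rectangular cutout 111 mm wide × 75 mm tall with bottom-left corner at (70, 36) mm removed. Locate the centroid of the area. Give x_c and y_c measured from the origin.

x_c = 127.68 mm, y_c = 102.24 mm

plate: A = 250 × 200 = 50000.00, centroid at (125.00, 100.00).
hole 1: A = −(73 × 31) = -2263.00, centroid at (76.50, 158.50).
hole 2: A = −(111 × 75) = -8325.00, centroid at (125.50, 73.50).
ΣA = 39412.00 mm², ΣAx_c = 5032093.00 mm³, ΣAy_c = 4029427.00 mm³.
x_c = 5032093.00/39412.00 = 127.68 mm; y_c = 4029427.00/39412.00 = 102.24 mm.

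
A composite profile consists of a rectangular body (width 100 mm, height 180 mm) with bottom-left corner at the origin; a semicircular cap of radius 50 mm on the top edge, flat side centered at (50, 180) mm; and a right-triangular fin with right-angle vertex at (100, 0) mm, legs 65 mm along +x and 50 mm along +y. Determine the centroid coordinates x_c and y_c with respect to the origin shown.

rectangular body: A = 100 × 180 = 18000.00, centroid at (50.00, 90.00).
semicircular top: A = ½π·50² = 3926.99, centroid at (50.00, 201.22).
triangular fin: A = ½·65·50 = 1625.00, centroid at (121.67, 16.67).
ΣA = 23551.99 mm², ΣAx_c = 1294057.87 mm³, ΣAy_c = 2437275.01 mm³.
x_c = 1294057.87/23551.99 = 54.94 mm; y_c = 2437275.01/23551.99 = 103.48 mm.

x_c = 54.94 mm, y_c = 103.48 mm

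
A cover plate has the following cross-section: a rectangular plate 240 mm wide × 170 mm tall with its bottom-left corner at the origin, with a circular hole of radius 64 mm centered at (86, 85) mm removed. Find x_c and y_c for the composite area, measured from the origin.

plate: A = 240 × 170 = 40800.00, centroid at (120.00, 85.00).
hole: A = −π·64² = -12867.96, centroid at (86.00, 85.00).
ΣA = 27932.04 mm², ΣAx_c = 3789355.14 mm³, ΣAy_c = 2374223.10 mm³.
x_c = 3789355.14/27932.04 = 135.66 mm; y_c = 2374223.10/27932.04 = 85.00 mm.

x_c = 135.66 mm, y_c = 85.00 mm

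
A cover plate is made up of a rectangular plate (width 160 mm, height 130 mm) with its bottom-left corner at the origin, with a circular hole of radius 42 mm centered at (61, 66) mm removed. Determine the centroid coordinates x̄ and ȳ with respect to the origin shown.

plate: A = 160 × 130 = 20800.00, centroid at (80.00, 65.00).
hole: A = −π·42² = -5541.77, centroid at (61.00, 66.00).
ΣA = 15258.23 mm², ΣAx̄ = 1325952.06 mm³, ΣAȳ = 986243.22 mm³.
x̄ = 1325952.06/15258.23 = 86.90 mm; ȳ = 986243.22/15258.23 = 64.64 mm.

x̄ = 86.90 mm, ȳ = 64.64 mm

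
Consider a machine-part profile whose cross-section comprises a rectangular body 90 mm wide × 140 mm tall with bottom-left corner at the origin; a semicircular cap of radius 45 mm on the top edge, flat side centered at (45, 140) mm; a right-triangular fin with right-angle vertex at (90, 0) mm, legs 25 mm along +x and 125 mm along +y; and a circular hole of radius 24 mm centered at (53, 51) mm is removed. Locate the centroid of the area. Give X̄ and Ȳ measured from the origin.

X̄ = 49.43 mm, Ȳ = 87.61 mm

rectangular body: A = 90 × 140 = 12600.00, centroid at (45.00, 70.00).
semicircular top: A = ½π·45² = 3180.86, centroid at (45.00, 159.10).
triangular fin: A = ½·25·125 = 1562.50, centroid at (98.33, 41.67).
hole: A = −π·24² = -1809.56, centroid at (53.00, 51.00).
ΣA = 15533.81 mm², ΣAX̄ = 767878.11 mm³, ΣAȲ = 1360887.50 mm³.
X̄ = 767878.11/15533.81 = 49.43 mm; Ȳ = 1360887.50/15533.81 = 87.61 mm.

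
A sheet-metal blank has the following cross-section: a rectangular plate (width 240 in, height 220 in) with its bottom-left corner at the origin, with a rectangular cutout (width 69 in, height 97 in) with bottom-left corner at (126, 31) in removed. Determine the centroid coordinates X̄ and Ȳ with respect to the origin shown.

X̄ = 114.12 in, Ȳ = 114.43 in

plate: A = 240 × 220 = 52800.00, centroid at (120.00, 110.00).
hole: A = −(69 × 97) = -6693.00, centroid at (160.50, 79.50).
ΣA = 46107.00 in²
ΣAX̄ = (52800.00)(120.00) + (-6693.00)(160.50) = 5261773.50 in³
ΣAȲ = (52800.00)(110.00) + (-6693.00)(79.50) = 5275906.50 in³
X̄ = 5261773.50 / 46107.00 = 114.12 in
Ȳ = 5275906.50 / 46107.00 = 114.43 in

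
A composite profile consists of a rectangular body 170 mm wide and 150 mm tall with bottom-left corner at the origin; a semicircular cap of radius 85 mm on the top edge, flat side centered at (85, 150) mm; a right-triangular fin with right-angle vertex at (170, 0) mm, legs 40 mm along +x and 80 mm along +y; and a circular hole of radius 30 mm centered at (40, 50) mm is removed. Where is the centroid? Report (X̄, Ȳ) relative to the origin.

X̄ = 92.99 mm, Ȳ = 110.20 mm

rectangular body: A = 170 × 150 = 25500.00, centroid at (85.00, 75.00).
semicircular top: A = ½π·85² = 11349.00, centroid at (85.00, 186.08).
triangular fin: A = ½·40·80 = 1600.00, centroid at (183.33, 26.67).
hole: A = −π·30² = -2827.43, centroid at (40.00, 50.00).
ΣA = 35621.57 mm²
ΣAX̄ = (25500.00)(85.00) + (11349.00)(85.00) + (1600.00)(183.33) + (-2827.43)(40.00) = 3312401.29 mm³
ΣAȲ = (25500.00)(75.00) + (11349.00)(186.08) + (1600.00)(26.67) + (-2827.43)(50.00) = 3925562.18 mm³
X̄ = 3312401.29 / 35621.57 = 92.99 mm
Ȳ = 3925562.18 / 35621.57 = 110.20 mm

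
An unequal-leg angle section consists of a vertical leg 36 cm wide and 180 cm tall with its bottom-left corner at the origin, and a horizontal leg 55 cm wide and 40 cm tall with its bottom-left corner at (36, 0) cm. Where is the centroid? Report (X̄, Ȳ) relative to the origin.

vertical leg: A = 36 × 180 = 6480.00, centroid at (18.00, 90.00).
horizontal leg: A = 55 × 40 = 2200.00, centroid at (63.50, 20.00).
ΣA = 8680.00 cm², ΣAX̄ = 256340.00 cm³, ΣAȲ = 627200.00 cm³.
X̄ = 256340.00/8680.00 = 29.53 cm; Ȳ = 627200.00/8680.00 = 72.26 cm.

X̄ = 29.53 cm, Ȳ = 72.26 cm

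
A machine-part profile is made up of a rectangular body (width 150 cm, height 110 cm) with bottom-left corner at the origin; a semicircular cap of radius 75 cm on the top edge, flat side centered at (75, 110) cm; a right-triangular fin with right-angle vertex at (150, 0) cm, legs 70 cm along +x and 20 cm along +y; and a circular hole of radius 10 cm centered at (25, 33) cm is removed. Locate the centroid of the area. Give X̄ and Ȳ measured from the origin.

X̄ = 78.29 cm, Ȳ = 83.78 cm

rectangular body: A = 150 × 110 = 16500.00, centroid at (75.00, 55.00).
semicircular top: A = ½π·75² = 8835.73, centroid at (75.00, 141.83).
triangular fin: A = ½·70·20 = 700.00, centroid at (173.33, 6.67).
hole: A = −π·10² = -314.16, centroid at (25.00, 33.00).
ΣA = 25721.57 cm², ΣAX̄ = 2013659.05 cm³, ΣAȲ = 2154979.64 cm³.
X̄ = 2013659.05/25721.57 = 78.29 cm; Ȳ = 2154979.64/25721.57 = 83.78 cm.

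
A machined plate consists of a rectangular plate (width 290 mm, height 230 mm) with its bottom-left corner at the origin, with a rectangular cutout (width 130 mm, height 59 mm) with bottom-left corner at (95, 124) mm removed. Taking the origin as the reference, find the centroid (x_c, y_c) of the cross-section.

plate: A = 290 × 230 = 66700.00, centroid at (145.00, 115.00).
hole: A = −(130 × 59) = -7670.00, centroid at (160.00, 153.50).
ΣA = 59030.00 mm², ΣAx_c = 8444300.00 mm³, ΣAy_c = 6493155.00 mm³.
x_c = 8444300.00/59030.00 = 143.05 mm; y_c = 6493155.00/59030.00 = 110.00 mm.

x_c = 143.05 mm, y_c = 110.00 mm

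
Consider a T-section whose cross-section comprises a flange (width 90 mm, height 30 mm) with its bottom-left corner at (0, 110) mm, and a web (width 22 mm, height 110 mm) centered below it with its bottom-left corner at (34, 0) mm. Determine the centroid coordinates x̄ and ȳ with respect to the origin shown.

Part | A | x̄ᵢ | ȳᵢ | A·x̄ᵢ | A·ȳᵢ
web | 2420.00 | 45.00 | 55.00 | 108900.00 | 133100.00
flange | 2700.00 | 45.00 | 125.00 | 121500.00 | 337500.00
Σ | 5120.00 |  |  | 230400.00 | 470600.00
x̄ = 230400.00 / 5120.00 = 45.00 mm
ȳ = 470600.00 / 5120.00 = 91.91 mm

x̄ = 45.00 mm, ȳ = 91.91 mm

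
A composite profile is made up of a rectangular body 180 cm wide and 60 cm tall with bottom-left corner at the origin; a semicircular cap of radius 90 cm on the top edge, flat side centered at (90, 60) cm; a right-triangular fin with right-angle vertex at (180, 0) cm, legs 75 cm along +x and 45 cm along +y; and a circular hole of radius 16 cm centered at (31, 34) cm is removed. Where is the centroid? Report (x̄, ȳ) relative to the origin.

Part | A | x̄ᵢ | ȳᵢ | A·x̄ᵢ | A·ȳᵢ
rectangular body | 10800.00 | 90.00 | 30.00 | 972000.00 | 324000.00
semicircular top | 12723.45 | 90.00 | 98.20 | 1145110.52 | 1249407.01
triangular fin | 1687.50 | 205.00 | 15.00 | 345937.50 | 25312.50
hole | -804.25 | 31.00 | 34.00 | -24931.68 | -27344.42
Σ | 24406.70 |  |  | 2438116.34 | 1571375.09
x̄ = 2438116.34 / 24406.70 = 99.90 cm
ȳ = 1571375.09 / 24406.70 = 64.38 cm

x̄ = 99.90 cm, ȳ = 64.38 cm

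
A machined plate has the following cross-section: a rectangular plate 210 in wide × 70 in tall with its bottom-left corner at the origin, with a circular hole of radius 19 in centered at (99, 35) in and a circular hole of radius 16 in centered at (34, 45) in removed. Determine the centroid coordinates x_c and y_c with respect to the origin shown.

x_c = 110.01 in, y_c = 34.37 in

plate: A = 210 × 70 = 14700.00, centroid at (105.00, 35.00).
hole 1: A = −π·19² = -1134.11, centroid at (99.00, 35.00).
hole 2: A = −π·16² = -804.25, centroid at (34.00, 45.00).
ΣA = 12761.64 in², ΣAx_c = 1403878.20 in³, ΣAy_c = 438614.83 in³.
x_c = 1403878.20/12761.64 = 110.01 in; y_c = 438614.83/12761.64 = 34.37 in.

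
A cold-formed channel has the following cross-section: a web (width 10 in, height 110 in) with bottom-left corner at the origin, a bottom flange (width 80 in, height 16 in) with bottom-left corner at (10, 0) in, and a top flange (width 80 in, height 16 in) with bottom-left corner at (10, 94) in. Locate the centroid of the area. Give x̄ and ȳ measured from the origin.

x̄ = 36.48 in, ȳ = 55.00 in

web: A = 10 × 110 = 1100.00, centroid at (5.00, 55.00).
bottom flange: A = 80 × 16 = 1280.00, centroid at (50.00, 8.00).
top flange: A = 80 × 16 = 1280.00, centroid at (50.00, 102.00).
ΣA = 3660.00 in², ΣAx̄ = 133500.00 in³, ΣAȳ = 201300.00 in³.
x̄ = 133500.00/3660.00 = 36.48 in; ȳ = 201300.00/3660.00 = 55.00 in.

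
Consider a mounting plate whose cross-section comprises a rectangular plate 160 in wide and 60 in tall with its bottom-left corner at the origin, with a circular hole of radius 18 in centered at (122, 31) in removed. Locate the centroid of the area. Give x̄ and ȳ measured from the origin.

x̄ = 75.02 in, ȳ = 29.88 in

Part | A | x̄ᵢ | ȳᵢ | A·x̄ᵢ | A·ȳᵢ
plate | 9600.00 | 80.00 | 30.00 | 768000.00 | 288000.00
hole | -1017.88 | 122.00 | 31.00 | -124180.87 | -31554.16
Σ | 8582.12 |  |  | 643819.13 | 256445.84
x̄ = 643819.13 / 8582.12 = 75.02 in
ȳ = 256445.84 / 8582.12 = 29.88 in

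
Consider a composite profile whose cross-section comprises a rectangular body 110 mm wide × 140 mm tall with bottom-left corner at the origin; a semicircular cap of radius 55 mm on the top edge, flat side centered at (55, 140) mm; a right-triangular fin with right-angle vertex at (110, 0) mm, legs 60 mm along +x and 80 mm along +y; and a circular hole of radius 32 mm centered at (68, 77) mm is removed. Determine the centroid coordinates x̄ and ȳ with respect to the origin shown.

x̄ = 62.15 mm, ȳ = 86.40 mm

rectangular body: A = 110 × 140 = 15400.00, centroid at (55.00, 70.00).
semicircular top: A = ½π·55² = 4751.66, centroid at (55.00, 163.34).
triangular fin: A = ½·60·80 = 2400.00, centroid at (130.00, 26.67).
hole: A = −π·32² = -3216.99, centroid at (68.00, 77.00).
ΣA = 19334.67 mm²
ΣAx̄ = (15400.00)(55.00) + (4751.66)(55.00) + (2400.00)(130.00) + (-3216.99)(68.00) = 1201585.86 mm³
ΣAȳ = (15400.00)(70.00) + (4751.66)(163.34) + (2400.00)(26.67) + (-3216.99)(77.00) = 1670440.61 mm³
x̄ = 1201585.86 / 19334.67 = 62.15 mm
ȳ = 1670440.61 / 19334.67 = 86.40 mm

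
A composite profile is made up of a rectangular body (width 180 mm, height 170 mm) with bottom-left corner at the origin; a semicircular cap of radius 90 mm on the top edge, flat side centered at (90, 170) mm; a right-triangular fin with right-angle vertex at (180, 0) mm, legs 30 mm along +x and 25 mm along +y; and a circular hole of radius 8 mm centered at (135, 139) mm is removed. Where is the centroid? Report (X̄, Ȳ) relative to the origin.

X̄ = 90.65 mm, Ȳ = 120.13 mm

Part | A | x̄ᵢ | ȳᵢ | A·x̄ᵢ | A·ȳᵢ
rectangular body | 30600.00 | 90.00 | 85.00 | 2754000.00 | 2601000.00
semicircular top | 12723.45 | 90.00 | 208.20 | 1145110.52 | 2648986.54
triangular fin | 375.00 | 190.00 | 8.33 | 71250.00 | 3125.00
hole | -201.06 | 135.00 | 139.00 | -27143.36 | -27947.61
Σ | 43497.39 |  |  | 3943217.16 | 5225163.93
X̄ = 3943217.16 / 43497.39 = 90.65 mm
Ȳ = 5225163.93 / 43497.39 = 120.13 mm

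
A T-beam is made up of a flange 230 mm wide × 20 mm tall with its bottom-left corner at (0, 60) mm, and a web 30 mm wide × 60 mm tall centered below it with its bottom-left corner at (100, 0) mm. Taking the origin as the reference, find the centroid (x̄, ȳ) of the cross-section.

Part | A | x̄ᵢ | ȳᵢ | A·x̄ᵢ | A·ȳᵢ
web | 1800.00 | 115.00 | 30.00 | 207000.00 | 54000.00
flange | 4600.00 | 115.00 | 70.00 | 529000.00 | 322000.00
Σ | 6400.00 |  |  | 736000.00 | 376000.00
x̄ = 736000.00 / 6400.00 = 115.00 mm
ȳ = 376000.00 / 6400.00 = 58.75 mm

x̄ = 115.00 mm, ȳ = 58.75 mm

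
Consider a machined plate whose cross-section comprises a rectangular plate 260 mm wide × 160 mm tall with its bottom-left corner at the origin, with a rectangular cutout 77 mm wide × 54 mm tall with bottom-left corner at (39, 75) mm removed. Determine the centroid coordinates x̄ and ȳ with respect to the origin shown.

plate: A = 260 × 160 = 41600.00, centroid at (130.00, 80.00).
hole: A = −(77 × 54) = -4158.00, centroid at (77.50, 102.00).
ΣA = 37442.00 mm², ΣAx̄ = 5085755.00 mm³, ΣAȳ = 2903884.00 mm³.
x̄ = 5085755.00/37442.00 = 135.83 mm; ȳ = 2903884.00/37442.00 = 77.56 mm.

x̄ = 135.83 mm, ȳ = 77.56 mm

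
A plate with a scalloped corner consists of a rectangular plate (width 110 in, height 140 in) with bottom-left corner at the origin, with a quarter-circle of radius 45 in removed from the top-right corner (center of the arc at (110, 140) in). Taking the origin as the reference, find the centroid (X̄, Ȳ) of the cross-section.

X̄ = 50.87 in, Ȳ = 64.14 in

Part | A | x̄ᵢ | ȳᵢ | A·x̄ᵢ | A·ȳᵢ
plate | 15400.00 | 55.00 | 70.00 | 847000.00 | 1078000.00
removed quarter-circle | -1590.43 | 90.90 | 120.90 | -144572.44 | -192285.38
Σ | 13809.57 |  |  | 702427.56 | 885714.62
X̄ = 702427.56 / 13809.57 = 50.87 in
Ȳ = 885714.62 / 13809.57 = 64.14 in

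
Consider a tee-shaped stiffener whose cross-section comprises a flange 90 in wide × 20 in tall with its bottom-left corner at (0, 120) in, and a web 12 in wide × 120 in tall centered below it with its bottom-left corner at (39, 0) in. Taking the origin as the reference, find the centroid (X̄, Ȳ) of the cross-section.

X̄ = 45.00 in, Ȳ = 98.89 in

web: A = 12 × 120 = 1440.00, centroid at (45.00, 60.00).
flange: A = 90 × 20 = 1800.00, centroid at (45.00, 130.00).
ΣA = 3240.00 in², ΣAX̄ = 145800.00 in³, ΣAȲ = 320400.00 in³.
X̄ = 145800.00/3240.00 = 45.00 in; Ȳ = 320400.00/3240.00 = 98.89 in.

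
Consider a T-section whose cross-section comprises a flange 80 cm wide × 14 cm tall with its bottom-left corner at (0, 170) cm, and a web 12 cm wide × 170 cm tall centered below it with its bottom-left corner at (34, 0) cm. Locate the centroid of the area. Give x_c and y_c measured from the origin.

x_c = 40.00 cm, y_c = 117.61 cm

web: A = 12 × 170 = 2040.00, centroid at (40.00, 85.00).
flange: A = 80 × 14 = 1120.00, centroid at (40.00, 177.00).
ΣA = 3160.00 cm²
ΣAx_c = (2040.00)(40.00) + (1120.00)(40.00) = 126400.00 cm³
ΣAy_c = (2040.00)(85.00) + (1120.00)(177.00) = 371640.00 cm³
x_c = 126400.00 / 3160.00 = 40.00 cm
y_c = 371640.00 / 3160.00 = 117.61 cm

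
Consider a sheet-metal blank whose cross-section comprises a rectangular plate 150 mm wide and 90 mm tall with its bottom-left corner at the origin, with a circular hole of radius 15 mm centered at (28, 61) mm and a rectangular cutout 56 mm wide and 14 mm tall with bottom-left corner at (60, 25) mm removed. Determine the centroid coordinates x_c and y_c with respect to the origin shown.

x_c = 76.92 mm, y_c = 44.91 mm

plate: A = 150 × 90 = 13500.00, centroid at (75.00, 45.00).
hole 1: A = −π·15² = -706.86, centroid at (28.00, 61.00).
hole 2: A = −(56 × 14) = -784.00, centroid at (88.00, 32.00).
ΣA = 12009.14 mm²
ΣAx_c = (13500.00)(75.00) + (-706.86)(28.00) + (-784.00)(88.00) = 923715.97 mm³
ΣAy_c = (13500.00)(45.00) + (-706.86)(61.00) + (-784.00)(32.00) = 539293.64 mm³
x_c = 923715.97 / 12009.14 = 76.92 mm
y_c = 539293.64 / 12009.14 = 44.91 mm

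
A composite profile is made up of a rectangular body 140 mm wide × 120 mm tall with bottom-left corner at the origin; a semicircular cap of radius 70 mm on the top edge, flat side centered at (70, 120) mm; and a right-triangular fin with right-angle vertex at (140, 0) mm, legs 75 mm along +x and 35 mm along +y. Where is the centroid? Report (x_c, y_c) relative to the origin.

Part | A | x̄ᵢ | ȳᵢ | A·x̄ᵢ | A·ȳᵢ
rectangular body | 16800.00 | 70.00 | 60.00 | 1176000.00 | 1008000.00
semicircular top | 7696.90 | 70.00 | 149.71 | 538783.14 | 1152294.91
triangular fin | 1312.50 | 165.00 | 11.67 | 216562.50 | 15312.50
Σ | 25809.40 |  |  | 1931345.64 | 2175607.41
x_c = 1931345.64 / 25809.40 = 74.83 mm
y_c = 2175607.41 / 25809.40 = 84.30 mm

x_c = 74.83 mm, y_c = 84.30 mm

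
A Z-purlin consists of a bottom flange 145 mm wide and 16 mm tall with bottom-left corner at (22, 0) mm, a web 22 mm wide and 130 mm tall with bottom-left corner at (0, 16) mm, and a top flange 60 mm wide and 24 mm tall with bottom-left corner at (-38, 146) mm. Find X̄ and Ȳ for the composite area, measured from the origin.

Part | A | x̄ᵢ | ȳᵢ | A·x̄ᵢ | A·ȳᵢ
bottom flange | 2320.00 | 94.50 | 8.00 | 219240.00 | 18560.00
web | 2860.00 | 11.00 | 81.00 | 31460.00 | 231660.00
top flange | 1440.00 | -8.00 | 158.00 | -11520.00 | 227520.00
Σ | 6620.00 |  |  | 239180.00 | 477740.00
X̄ = 239180.00 / 6620.00 = 36.13 mm
Ȳ = 477740.00 / 6620.00 = 72.17 mm

X̄ = 36.13 mm, Ȳ = 72.17 mm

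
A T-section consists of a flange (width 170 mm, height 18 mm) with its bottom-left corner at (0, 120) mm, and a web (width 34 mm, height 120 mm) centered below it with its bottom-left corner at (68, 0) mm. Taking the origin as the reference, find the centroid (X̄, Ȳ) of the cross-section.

X̄ = 85.00 mm, Ȳ = 89.57 mm

web: A = 34 × 120 = 4080.00, centroid at (85.00, 60.00).
flange: A = 170 × 18 = 3060.00, centroid at (85.00, 129.00).
ΣA = 7140.00 mm²
ΣAX̄ = (4080.00)(85.00) + (3060.00)(85.00) = 606900.00 mm³
ΣAȲ = (4080.00)(60.00) + (3060.00)(129.00) = 639540.00 mm³
X̄ = 606900.00 / 7140.00 = 85.00 mm
Ȳ = 639540.00 / 7140.00 = 89.57 mm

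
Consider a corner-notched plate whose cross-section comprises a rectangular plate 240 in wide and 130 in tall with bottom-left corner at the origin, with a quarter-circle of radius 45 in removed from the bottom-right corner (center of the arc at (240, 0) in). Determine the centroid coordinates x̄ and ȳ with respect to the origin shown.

plate: A = 240 × 130 = 31200.00, centroid at (120.00, 65.00).
removed quarter-circle: A = −¼π·45² = -1590.43, centroid at (220.90, 19.10).
ΣA = 29609.57 in², ΣAx̄ = 3392671.49 in³, ΣAȳ = 1997625.00 in³.
x̄ = 3392671.49/29609.57 = 114.58 in; ȳ = 1997625.00/29609.57 = 67.47 in.

x̄ = 114.58 in, ȳ = 67.47 in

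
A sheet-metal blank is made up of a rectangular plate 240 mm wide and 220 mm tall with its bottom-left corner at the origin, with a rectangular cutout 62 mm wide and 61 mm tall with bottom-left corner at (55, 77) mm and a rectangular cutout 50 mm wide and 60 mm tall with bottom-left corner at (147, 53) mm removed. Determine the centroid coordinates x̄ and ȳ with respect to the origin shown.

plate: A = 240 × 220 = 52800.00, centroid at (120.00, 110.00).
hole 1: A = −(62 × 61) = -3782.00, centroid at (86.00, 107.50).
hole 2: A = −(50 × 60) = -3000.00, centroid at (172.00, 83.00).
ΣA = 46018.00 mm²
ΣAx̄ = (52800.00)(120.00) + (-3782.00)(86.00) + (-3000.00)(172.00) = 5494748.00 mm³
ΣAȳ = (52800.00)(110.00) + (-3782.00)(107.50) + (-3000.00)(83.00) = 5152435.00 mm³
x̄ = 5494748.00 / 46018.00 = 119.40 mm
ȳ = 5152435.00 / 46018.00 = 111.97 mm

x̄ = 119.40 mm, ȳ = 111.97 mm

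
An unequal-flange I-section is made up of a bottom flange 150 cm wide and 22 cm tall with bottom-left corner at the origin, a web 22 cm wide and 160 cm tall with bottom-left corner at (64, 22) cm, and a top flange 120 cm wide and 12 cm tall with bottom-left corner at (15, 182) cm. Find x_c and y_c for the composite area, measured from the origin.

x_c = 75.00 cm, y_c = 80.64 cm

bottom flange: A = 150 × 22 = 3300.00, centroid at (75.00, 11.00).
web: A = 22 × 160 = 3520.00, centroid at (75.00, 102.00).
top flange: A = 120 × 12 = 1440.00, centroid at (75.00, 188.00).
ΣA = 8260.00 cm², ΣAx_c = 619500.00 cm³, ΣAy_c = 666060.00 cm³.
x_c = 619500.00/8260.00 = 75.00 cm; y_c = 666060.00/8260.00 = 80.64 cm.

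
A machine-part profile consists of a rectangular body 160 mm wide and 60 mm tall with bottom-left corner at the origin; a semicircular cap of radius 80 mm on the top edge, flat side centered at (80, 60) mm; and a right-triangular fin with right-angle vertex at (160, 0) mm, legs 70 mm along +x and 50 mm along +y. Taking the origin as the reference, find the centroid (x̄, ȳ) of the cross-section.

x̄ = 88.45 mm, ȳ = 58.95 mm

Part | A | x̄ᵢ | ȳᵢ | A·x̄ᵢ | A·ȳᵢ
rectangular body | 9600.00 | 80.00 | 30.00 | 768000.00 | 288000.00
semicircular top | 10053.10 | 80.00 | 93.95 | 804247.72 | 944519.12
triangular fin | 1750.00 | 183.33 | 16.67 | 320833.33 | 29166.67
Σ | 21403.10 |  |  | 1893081.05 | 1261685.79
x̄ = 1893081.05 / 21403.10 = 88.45 mm
ȳ = 1261685.79 / 21403.10 = 58.95 mm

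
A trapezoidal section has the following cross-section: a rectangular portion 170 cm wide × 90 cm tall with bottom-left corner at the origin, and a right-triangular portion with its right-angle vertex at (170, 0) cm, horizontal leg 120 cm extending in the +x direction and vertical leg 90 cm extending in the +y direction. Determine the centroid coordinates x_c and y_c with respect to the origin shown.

x_c = 117.61 cm, y_c = 41.09 cm

rectangular portion: A = 170 × 90 = 15300.00, centroid at (85.00, 45.00).
triangular portion: A = ½·120·90 = 5400.00, centroid at (210.00, 30.00).
ΣA = 20700.00 cm²
ΣAx_c = (15300.00)(85.00) + (5400.00)(210.00) = 2434500.00 cm³
ΣAy_c = (15300.00)(45.00) + (5400.00)(30.00) = 850500.00 cm³
x_c = 2434500.00 / 20700.00 = 117.61 cm
y_c = 850500.00 / 20700.00 = 41.09 cm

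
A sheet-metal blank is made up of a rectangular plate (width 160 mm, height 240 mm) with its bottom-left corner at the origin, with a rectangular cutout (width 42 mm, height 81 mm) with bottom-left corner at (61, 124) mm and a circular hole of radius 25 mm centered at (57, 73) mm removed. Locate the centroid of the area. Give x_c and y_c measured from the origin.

x_c = 81.16 mm, y_c = 118.21 mm

plate: A = 160 × 240 = 38400.00, centroid at (80.00, 120.00).
hole 1: A = −(42 × 81) = -3402.00, centroid at (82.00, 164.50).
hole 2: A = −π·25² = -1963.50, centroid at (57.00, 73.00).
ΣA = 33034.50 mm²
ΣAx_c = (38400.00)(80.00) + (-3402.00)(82.00) + (-1963.50)(57.00) = 2681116.76 mm³
ΣAy_c = (38400.00)(120.00) + (-3402.00)(164.50) + (-1963.50)(73.00) = 3905035.84 mm³
x_c = 2681116.76 / 33034.50 = 81.16 mm
y_c = 3905035.84 / 33034.50 = 118.21 mm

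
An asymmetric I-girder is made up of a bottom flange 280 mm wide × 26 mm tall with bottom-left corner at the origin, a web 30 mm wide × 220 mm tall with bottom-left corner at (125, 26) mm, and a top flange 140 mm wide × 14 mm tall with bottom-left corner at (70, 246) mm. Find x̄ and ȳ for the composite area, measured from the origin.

x̄ = 140.00 mm, ȳ = 93.95 mm

Part | A | x̄ᵢ | ȳᵢ | A·x̄ᵢ | A·ȳᵢ
bottom flange | 7280.00 | 140.00 | 13.00 | 1019200.00 | 94640.00
web | 6600.00 | 140.00 | 136.00 | 924000.00 | 897600.00
top flange | 1960.00 | 140.00 | 253.00 | 274400.00 | 495880.00
Σ | 15840.00 |  |  | 2217600.00 | 1488120.00
x̄ = 2217600.00 / 15840.00 = 140.00 mm
ȳ = 1488120.00 / 15840.00 = 93.95 mm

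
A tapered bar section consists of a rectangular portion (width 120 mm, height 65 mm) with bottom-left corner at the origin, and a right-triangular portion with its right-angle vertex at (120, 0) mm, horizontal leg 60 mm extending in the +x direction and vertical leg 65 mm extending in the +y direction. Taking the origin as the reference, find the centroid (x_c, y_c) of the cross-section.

x_c = 76.00 mm, y_c = 30.33 mm

Part | A | x̄ᵢ | ȳᵢ | A·x̄ᵢ | A·ȳᵢ
rectangular portion | 7800.00 | 60.00 | 32.50 | 468000.00 | 253500.00
triangular portion | 1950.00 | 140.00 | 21.67 | 273000.00 | 42250.00
Σ | 9750.00 |  |  | 741000.00 | 295750.00
x_c = 741000.00 / 9750.00 = 76.00 mm
y_c = 295750.00 / 9750.00 = 30.33 mm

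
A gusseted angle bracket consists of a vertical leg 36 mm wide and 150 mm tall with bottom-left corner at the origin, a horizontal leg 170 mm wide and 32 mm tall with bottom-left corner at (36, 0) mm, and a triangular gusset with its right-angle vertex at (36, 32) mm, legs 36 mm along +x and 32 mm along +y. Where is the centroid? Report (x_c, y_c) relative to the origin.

vertical leg: A = 36 × 150 = 5400.00, centroid at (18.00, 75.00).
horizontal leg: A = 170 × 32 = 5440.00, centroid at (121.00, 16.00).
gusset: A = ½·36·32 = 576.00, centroid at (48.00, 42.67).
ΣA = 11416.00 mm²
ΣAx_c = (5400.00)(18.00) + (5440.00)(121.00) + (576.00)(48.00) = 783088.00 mm³
ΣAy_c = (5400.00)(75.00) + (5440.00)(16.00) + (576.00)(42.67) = 516616.00 mm³
x_c = 783088.00 / 11416.00 = 68.60 mm
y_c = 516616.00 / 11416.00 = 45.25 mm

x_c = 68.60 mm, y_c = 45.25 mm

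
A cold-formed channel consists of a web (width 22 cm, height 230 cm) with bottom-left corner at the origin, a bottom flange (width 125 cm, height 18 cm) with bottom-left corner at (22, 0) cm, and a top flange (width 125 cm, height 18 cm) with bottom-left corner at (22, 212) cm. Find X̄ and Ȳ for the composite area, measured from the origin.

X̄ = 45.60 cm, Ȳ = 115.00 cm

Part | A | x̄ᵢ | ȳᵢ | A·x̄ᵢ | A·ȳᵢ
web | 5060.00 | 11.00 | 115.00 | 55660.00 | 581900.00
bottom flange | 2250.00 | 84.50 | 9.00 | 190125.00 | 20250.00
top flange | 2250.00 | 84.50 | 221.00 | 190125.00 | 497250.00
Σ | 9560.00 |  |  | 435910.00 | 1099400.00
X̄ = 435910.00 / 9560.00 = 45.60 cm
Ȳ = 1099400.00 / 9560.00 = 115.00 cm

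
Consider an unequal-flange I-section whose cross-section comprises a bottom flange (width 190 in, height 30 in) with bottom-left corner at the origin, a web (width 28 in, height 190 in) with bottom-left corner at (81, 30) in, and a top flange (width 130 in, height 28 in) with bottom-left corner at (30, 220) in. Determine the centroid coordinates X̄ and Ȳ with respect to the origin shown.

bottom flange: A = 190 × 30 = 5700.00, centroid at (95.00, 15.00).
web: A = 28 × 190 = 5320.00, centroid at (95.00, 125.00).
top flange: A = 130 × 28 = 3640.00, centroid at (95.00, 234.00).
ΣA = 14660.00 in², ΣAX̄ = 1392700.00 in³, ΣAȲ = 1602260.00 in³.
X̄ = 1392700.00/14660.00 = 95.00 in; Ȳ = 1602260.00/14660.00 = 109.29 in.

X̄ = 95.00 in, Ȳ = 109.29 in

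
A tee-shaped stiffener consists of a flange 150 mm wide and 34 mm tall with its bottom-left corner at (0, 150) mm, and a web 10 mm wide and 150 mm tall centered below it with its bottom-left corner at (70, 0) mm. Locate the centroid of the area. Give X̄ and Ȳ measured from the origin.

Part | A | x̄ᵢ | ȳᵢ | A·x̄ᵢ | A·ȳᵢ
web | 1500.00 | 75.00 | 75.00 | 112500.00 | 112500.00
flange | 5100.00 | 75.00 | 167.00 | 382500.00 | 851700.00
Σ | 6600.00 |  |  | 495000.00 | 964200.00
X̄ = 495000.00 / 6600.00 = 75.00 mm
Ȳ = 964200.00 / 6600.00 = 146.09 mm

X̄ = 75.00 mm, Ȳ = 146.09 mm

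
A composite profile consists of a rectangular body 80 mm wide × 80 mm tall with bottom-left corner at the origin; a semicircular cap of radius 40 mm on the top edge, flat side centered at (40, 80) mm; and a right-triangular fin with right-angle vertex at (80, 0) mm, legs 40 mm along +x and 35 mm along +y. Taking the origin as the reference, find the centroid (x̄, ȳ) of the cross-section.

rectangular body: A = 80 × 80 = 6400.00, centroid at (40.00, 40.00).
semicircular top: A = ½π·40² = 2513.27, centroid at (40.00, 96.98).
triangular fin: A = ½·40·35 = 700.00, centroid at (93.33, 11.67).
ΣA = 9613.27 mm², ΣAx̄ = 421864.30 mm³, ΣAȳ = 507895.26 mm³.
x̄ = 421864.30/9613.27 = 43.88 mm; ȳ = 507895.26/9613.27 = 52.83 mm.

x̄ = 43.88 mm, ȳ = 52.83 mm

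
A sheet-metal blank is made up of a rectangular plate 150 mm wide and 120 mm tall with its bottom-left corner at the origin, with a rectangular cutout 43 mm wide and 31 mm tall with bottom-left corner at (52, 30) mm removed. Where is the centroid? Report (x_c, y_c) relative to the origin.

x_c = 75.12 mm, y_c = 61.16 mm

plate: A = 150 × 120 = 18000.00, centroid at (75.00, 60.00).
hole: A = −(43 × 31) = -1333.00, centroid at (73.50, 45.50).
ΣA = 16667.00 mm²
ΣAx_c = (18000.00)(75.00) + (-1333.00)(73.50) = 1252024.50 mm³
ΣAy_c = (18000.00)(60.00) + (-1333.00)(45.50) = 1019348.50 mm³
x_c = 1252024.50 / 16667.00 = 75.12 mm
y_c = 1019348.50 / 16667.00 = 61.16 mm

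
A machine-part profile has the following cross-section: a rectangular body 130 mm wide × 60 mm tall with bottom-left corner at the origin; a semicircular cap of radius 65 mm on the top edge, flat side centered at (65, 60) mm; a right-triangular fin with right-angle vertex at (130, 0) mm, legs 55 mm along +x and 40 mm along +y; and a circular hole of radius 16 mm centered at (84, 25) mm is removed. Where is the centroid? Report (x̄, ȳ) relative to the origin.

x̄ = 70.18 mm, ȳ = 54.97 mm

Part | A | x̄ᵢ | ȳᵢ | A·x̄ᵢ | A·ȳᵢ
rectangular body | 7800.00 | 65.00 | 30.00 | 507000.00 | 234000.00
semicircular top | 6636.61 | 65.00 | 87.59 | 431379.94 | 581280.20
triangular fin | 1100.00 | 148.33 | 13.33 | 163166.67 | 14666.67
hole | -804.25 | 84.00 | 25.00 | -67556.81 | -20106.19
Σ | 14732.37 |  |  | 1033989.80 | 809840.68
x̄ = 1033989.80 / 14732.37 = 70.18 mm
ȳ = 809840.68 / 14732.37 = 54.97 mm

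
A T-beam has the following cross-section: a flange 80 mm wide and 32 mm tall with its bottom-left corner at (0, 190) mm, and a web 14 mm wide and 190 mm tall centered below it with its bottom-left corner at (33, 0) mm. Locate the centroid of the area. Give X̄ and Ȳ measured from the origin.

X̄ = 40.00 mm, Ȳ = 149.44 mm

Part | A | x̄ᵢ | ȳᵢ | A·x̄ᵢ | A·ȳᵢ
web | 2660.00 | 40.00 | 95.00 | 106400.00 | 252700.00
flange | 2560.00 | 40.00 | 206.00 | 102400.00 | 527360.00
Σ | 5220.00 |  |  | 208800.00 | 780060.00
X̄ = 208800.00 / 5220.00 = 40.00 mm
Ȳ = 780060.00 / 5220.00 = 149.44 mm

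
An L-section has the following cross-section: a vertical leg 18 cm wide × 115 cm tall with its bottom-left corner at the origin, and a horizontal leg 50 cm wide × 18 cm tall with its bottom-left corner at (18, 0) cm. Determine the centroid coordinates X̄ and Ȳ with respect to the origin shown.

Part | A | x̄ᵢ | ȳᵢ | A·x̄ᵢ | A·ȳᵢ
vertical leg | 2070.00 | 9.00 | 57.50 | 18630.00 | 119025.00
horizontal leg | 900.00 | 43.00 | 9.00 | 38700.00 | 8100.00
Σ | 2970.00 |  |  | 57330.00 | 127125.00
X̄ = 57330.00 / 2970.00 = 19.30 cm
Ȳ = 127125.00 / 2970.00 = 42.80 cm

X̄ = 19.30 cm, Ȳ = 42.80 cm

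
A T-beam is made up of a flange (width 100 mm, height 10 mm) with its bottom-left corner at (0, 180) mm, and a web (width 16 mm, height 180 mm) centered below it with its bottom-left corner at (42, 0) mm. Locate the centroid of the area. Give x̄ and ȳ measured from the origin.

x̄ = 50.00 mm, ȳ = 114.48 mm

web: A = 16 × 180 = 2880.00, centroid at (50.00, 90.00).
flange: A = 100 × 10 = 1000.00, centroid at (50.00, 185.00).
ΣA = 3880.00 mm²
ΣAx̄ = (2880.00)(50.00) + (1000.00)(50.00) = 194000.00 mm³
ΣAȳ = (2880.00)(90.00) + (1000.00)(185.00) = 444200.00 mm³
x̄ = 194000.00 / 3880.00 = 50.00 mm
ȳ = 444200.00 / 3880.00 = 114.48 mm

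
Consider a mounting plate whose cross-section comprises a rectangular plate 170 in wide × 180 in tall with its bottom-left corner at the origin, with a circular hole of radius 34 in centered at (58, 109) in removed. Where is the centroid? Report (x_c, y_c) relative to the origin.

x_c = 88.64 in, y_c = 87.44 in

Part | A | x̄ᵢ | ȳᵢ | A·x̄ᵢ | A·ȳᵢ
plate | 30600.00 | 85.00 | 90.00 | 2601000.00 | 2754000.00
hole | -3631.68 | 58.00 | 109.00 | -210637.50 | -395853.24
Σ | 26968.32 |  |  | 2390362.50 | 2358146.76
x_c = 2390362.50 / 26968.32 = 88.64 in
y_c = 2358146.76 / 26968.32 = 87.44 in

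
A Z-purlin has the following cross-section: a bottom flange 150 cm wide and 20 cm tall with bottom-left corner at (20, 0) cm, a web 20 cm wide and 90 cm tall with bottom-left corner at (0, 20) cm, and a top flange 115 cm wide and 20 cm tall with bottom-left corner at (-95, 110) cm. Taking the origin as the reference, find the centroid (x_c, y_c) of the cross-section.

Part | A | x̄ᵢ | ȳᵢ | A·x̄ᵢ | A·ȳᵢ
bottom flange | 3000.00 | 95.00 | 10.00 | 285000.00 | 30000.00
web | 1800.00 | 10.00 | 65.00 | 18000.00 | 117000.00
top flange | 2300.00 | -37.50 | 120.00 | -86250.00 | 276000.00
Σ | 7100.00 |  |  | 216750.00 | 423000.00
x_c = 216750.00 / 7100.00 = 30.53 cm
y_c = 423000.00 / 7100.00 = 59.58 cm

x_c = 30.53 cm, y_c = 59.58 cm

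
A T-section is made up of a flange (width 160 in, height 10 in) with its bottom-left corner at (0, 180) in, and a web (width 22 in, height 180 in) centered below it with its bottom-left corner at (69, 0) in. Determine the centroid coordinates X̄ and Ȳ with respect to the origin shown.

web: A = 22 × 180 = 3960.00, centroid at (80.00, 90.00).
flange: A = 160 × 10 = 1600.00, centroid at (80.00, 185.00).
ΣA = 5560.00 in², ΣAX̄ = 444800.00 in³, ΣAȲ = 652400.00 in³.
X̄ = 444800.00/5560.00 = 80.00 in; Ȳ = 652400.00/5560.00 = 117.34 in.

X̄ = 80.00 in, Ȳ = 117.34 in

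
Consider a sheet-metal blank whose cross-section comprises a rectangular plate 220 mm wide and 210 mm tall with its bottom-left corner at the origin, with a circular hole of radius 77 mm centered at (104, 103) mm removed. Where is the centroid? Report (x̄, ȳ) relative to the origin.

plate: A = 220 × 210 = 46200.00, centroid at (110.00, 105.00).
hole: A = −π·77² = -18626.50, centroid at (104.00, 103.00).
ΣA = 27573.50 mm²
ΣAx̄ = (46200.00)(110.00) + (-18626.50)(104.00) = 3144843.70 mm³
ΣAȳ = (46200.00)(105.00) + (-18626.50)(103.00) = 2932470.21 mm³
x̄ = 3144843.70 / 27573.50 = 114.05 mm
ȳ = 2932470.21 / 27573.50 = 106.35 mm

x̄ = 114.05 mm, ȳ = 106.35 mm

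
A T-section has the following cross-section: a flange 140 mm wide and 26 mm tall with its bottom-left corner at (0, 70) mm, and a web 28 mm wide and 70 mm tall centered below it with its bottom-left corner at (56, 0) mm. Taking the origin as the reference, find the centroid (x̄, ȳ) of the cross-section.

Part | A | x̄ᵢ | ȳᵢ | A·x̄ᵢ | A·ȳᵢ
web | 1960.00 | 70.00 | 35.00 | 137200.00 | 68600.00
flange | 3640.00 | 70.00 | 83.00 | 254800.00 | 302120.00
Σ | 5600.00 |  |  | 392000.00 | 370720.00
x̄ = 392000.00 / 5600.00 = 70.00 mm
ȳ = 370720.00 / 5600.00 = 66.20 mm

x̄ = 70.00 mm, ȳ = 66.20 mm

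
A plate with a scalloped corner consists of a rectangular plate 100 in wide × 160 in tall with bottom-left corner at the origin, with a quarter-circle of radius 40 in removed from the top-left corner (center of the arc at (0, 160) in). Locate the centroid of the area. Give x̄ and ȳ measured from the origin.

x̄ = 52.81 in, ȳ = 74.63 in

plate: A = 100 × 160 = 16000.00, centroid at (50.00, 80.00).
removed quarter-circle: A = −¼π·40² = -1256.64, centroid at (16.98, 143.02).
ΣA = 14743.36 in², ΣAx̄ = 778666.67 in³, ΣAȳ = 1100271.40 in³.
x̄ = 778666.67/14743.36 = 52.81 in; ȳ = 1100271.40/14743.36 = 74.63 in.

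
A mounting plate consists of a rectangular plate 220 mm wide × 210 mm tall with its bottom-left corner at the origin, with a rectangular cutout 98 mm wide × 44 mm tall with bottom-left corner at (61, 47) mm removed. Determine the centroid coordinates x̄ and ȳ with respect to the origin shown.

x̄ = 110.00 mm, ȳ = 108.71 mm

plate: A = 220 × 210 = 46200.00, centroid at (110.00, 105.00).
hole: A = −(98 × 44) = -4312.00, centroid at (110.00, 69.00).
ΣA = 41888.00 mm², ΣAx̄ = 4607680.00 mm³, ΣAȳ = 4553472.00 mm³.
x̄ = 4607680.00/41888.00 = 110.00 mm; ȳ = 4553472.00/41888.00 = 108.71 mm.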